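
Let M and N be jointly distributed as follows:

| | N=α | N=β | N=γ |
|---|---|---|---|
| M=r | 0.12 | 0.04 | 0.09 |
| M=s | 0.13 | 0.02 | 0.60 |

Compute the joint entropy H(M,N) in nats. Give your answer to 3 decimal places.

H(M,N) = −Σ p(x,y)·ln p(x,y) over all 6 cells.
  cell (r,α): −0.12·ln0.12 = 0.2544
  cell (r,β): −0.04·ln0.04 = 0.1288
  cell (r,γ): −0.09·ln0.09 = 0.2167
  cell (s,α): −0.13·ln0.13 = 0.2652
  cell (s,β): −0.02·ln0.02 = 0.0782
  cell (s,γ): −0.60·ln0.60 = 0.3065
Sum = 1.250 nats.

1.250 nats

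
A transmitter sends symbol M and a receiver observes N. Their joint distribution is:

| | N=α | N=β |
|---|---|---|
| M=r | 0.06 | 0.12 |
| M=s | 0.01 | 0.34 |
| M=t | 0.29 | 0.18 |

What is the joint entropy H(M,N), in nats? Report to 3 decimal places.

1.504 nats

H(M,N) = −Σ p(x,y)·ln p(x,y) over all 6 cells.
  cell (r,α): −0.06·ln0.06 = 0.1688
  cell (r,β): −0.12·ln0.12 = 0.2544
  cell (s,α): −0.01·ln0.01 = 0.0461
  cell (s,β): −0.34·ln0.34 = 0.3668
  cell (t,α): −0.29·ln0.29 = 0.3590
  cell (t,β): −0.18·ln0.18 = 0.3087
Sum = 1.504 nats.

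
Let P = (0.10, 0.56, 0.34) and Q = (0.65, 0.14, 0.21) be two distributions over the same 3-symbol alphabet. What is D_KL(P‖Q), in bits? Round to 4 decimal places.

1.0863 bits

D(P‖Q) = Σ p·log₂(p/q).
  0.10·log₂(0.10/0.65) = -0.27004
  0.56·log₂(0.56/0.14) = 1.12000
  0.34·log₂(0.34/0.21) = 0.23635
D(P‖Q) = 1.0863 bits.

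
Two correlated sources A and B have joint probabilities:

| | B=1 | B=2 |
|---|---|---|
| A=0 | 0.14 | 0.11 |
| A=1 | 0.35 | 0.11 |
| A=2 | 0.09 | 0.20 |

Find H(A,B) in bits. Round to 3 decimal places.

H(A,B) = −Σ p(x,y)·log₂ p(x,y) over all 6 cells.
  cell (0,1): −0.14·log₂0.14 = 0.3971
  cell (0,2): −0.11·log₂0.11 = 0.3503
  cell (1,1): −0.35·log₂0.35 = 0.5301
  cell (1,2): −0.11·log₂0.11 = 0.3503
  cell (2,1): −0.09·log₂0.09 = 0.3127
  cell (2,2): −0.20·log₂0.20 = 0.4644
Sum = 2.405 bits.

2.405 bits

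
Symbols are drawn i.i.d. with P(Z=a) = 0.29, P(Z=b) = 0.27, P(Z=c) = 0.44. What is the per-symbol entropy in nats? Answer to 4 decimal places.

1.0737 nats

H(Z) = −Σ p·ln p.
  −(0.29)·ln(0.29) = 0.35898
  −(0.27)·ln(0.27) = 0.35352
  −(0.44)·ln(0.44) = 0.36123
Sum: 0.35898 + 0.35352 + 0.36123 = 1.0737 nats.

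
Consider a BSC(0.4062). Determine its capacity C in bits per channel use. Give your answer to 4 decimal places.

0.0255 bits

Binary symmetric channel: C = 1 − h₂(ε) where h₂ is the binary entropy function.
h₂(0.4062) = −0.4062·log₂0.4062 − 0.5938·log₂0.5938 = 0.9745.
C = 1 − 0.9745 = 0.0255 bits per channel use.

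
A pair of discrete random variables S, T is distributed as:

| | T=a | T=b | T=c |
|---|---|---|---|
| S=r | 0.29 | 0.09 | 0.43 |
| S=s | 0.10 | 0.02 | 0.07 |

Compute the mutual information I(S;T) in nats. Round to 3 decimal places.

0.010 nats

Marginals: p(S) = (0.8100, 0.1900), p(T) = (0.3900, 0.1100, 0.5000).
I(S;T) = H(S) + H(T) − H(S,T).
H(S) = 0.4862, H(T) = 0.9566, H(S,T) = 1.4333.
I(S;T) = 0.4862 + 0.9566 − 1.4333 = 0.010 nats.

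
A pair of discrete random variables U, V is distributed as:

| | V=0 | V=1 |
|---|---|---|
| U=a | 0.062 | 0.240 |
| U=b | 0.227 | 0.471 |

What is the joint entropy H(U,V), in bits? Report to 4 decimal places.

H(U,V) = −Σ p(x,y)·log₂ p(x,y) over all 4 cells.
  cell (a,0): −0.062·log₂0.062 = 0.24872
  cell (a,1): −0.240·log₂0.240 = 0.49413
  cell (b,0): −0.227·log₂0.227 = 0.48561
  cell (b,1): −0.471·log₂0.471 = 0.51160
Sum = 1.7401 bits.

1.7401 bits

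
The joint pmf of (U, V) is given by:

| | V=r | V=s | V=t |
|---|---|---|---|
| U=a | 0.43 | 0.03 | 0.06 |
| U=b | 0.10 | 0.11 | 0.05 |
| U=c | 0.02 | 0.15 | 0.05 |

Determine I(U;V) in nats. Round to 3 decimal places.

Marginals: p(U) = (0.5200, 0.2600, 0.2200), p(V) = (0.5500, 0.2900, 0.1600).
I(U;V) = Σ p(x,y)·ln[p(x,y)/(p(x)p(y))].
  (a,r): 0.43·ln(1.5035) = 0.1754
  (a,s): 0.03·ln(0.1989) = -0.0484
  (a,t): 0.06·ln(0.7212) = -0.0196
  (b,r): 0.10·ln(0.6993) = -0.0358
  (b,s): 0.11·ln(1.4589) = 0.0415
  (b,t): 0.05·ln(1.2019) = 0.0092
  (c,r): 0.02·ln(0.1653) = -0.0360
  (c,s): 0.15·ln(2.3511) = 0.1282
  (c,t): 0.05·ln(1.4205) = 0.0175
Sum = 0.232 nats.

0.232 nats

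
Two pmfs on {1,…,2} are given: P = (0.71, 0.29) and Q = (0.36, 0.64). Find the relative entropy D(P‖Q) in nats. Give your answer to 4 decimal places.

D(P‖Q) = Σ p·ln(p/q).
  0.71·ln(0.71/0.36) = 0.48220
  0.29·ln(0.29/0.64) = -0.22956
D(P‖Q) = 0.2526 nats.

0.2526 nats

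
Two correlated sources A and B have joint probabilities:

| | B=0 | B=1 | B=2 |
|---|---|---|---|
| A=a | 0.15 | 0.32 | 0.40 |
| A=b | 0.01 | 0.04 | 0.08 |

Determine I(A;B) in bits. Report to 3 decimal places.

Marginals: p(A) = (0.8700, 0.1300), p(B) = (0.1600, 0.3600, 0.4800).
I(A;B) = Σ p(x,y)·log₂[p(x,y)/(p(x)p(y))].
  (a,0): 0.15·log₂(1.0776) = 0.0162
  (a,1): 0.32·log₂(1.0217) = 0.0099
  (a,2): 0.40·log₂(0.9579) = -0.0248
  (b,0): 0.01·log₂(0.4808) = -0.0106
  (b,1): 0.04·log₂(0.8547) = -0.0091
  (b,2): 0.08·log₂(1.2821) = 0.0287
Sum = 0.010 bits.

0.010 bits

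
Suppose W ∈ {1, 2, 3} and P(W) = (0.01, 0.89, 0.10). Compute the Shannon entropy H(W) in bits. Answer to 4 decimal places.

0.5483 bits

H(W) = −Σ p·log₂ p.
  −(0.01)·log₂(0.01) = 0.06644
  −(0.89)·log₂(0.89) = 0.14963
  −(0.10)·log₂(0.10) = 0.33219
Sum: 0.06644 + 0.14963 + 0.33219 = 0.5483 bits.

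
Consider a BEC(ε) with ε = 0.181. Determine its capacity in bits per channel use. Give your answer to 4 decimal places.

Binary erasure channel: capacity C = 1 − ε.
C = 1 − 0.181 = 0.8190 bits per channel use.

0.8190 bits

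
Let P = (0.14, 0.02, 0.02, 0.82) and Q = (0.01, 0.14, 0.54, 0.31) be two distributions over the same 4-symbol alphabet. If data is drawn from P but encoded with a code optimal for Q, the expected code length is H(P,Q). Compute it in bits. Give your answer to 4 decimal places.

2.3902 bits

H(P,Q) = −Σ p·log₂ q.
  −0.14·log₂(0.01) = 0.93014
  −0.02·log₂(0.14) = 0.05673
  −0.02·log₂(0.54) = 0.01778
  −0.82·log₂(0.31) = 1.38552
H(P,Q) = 2.3902 bits.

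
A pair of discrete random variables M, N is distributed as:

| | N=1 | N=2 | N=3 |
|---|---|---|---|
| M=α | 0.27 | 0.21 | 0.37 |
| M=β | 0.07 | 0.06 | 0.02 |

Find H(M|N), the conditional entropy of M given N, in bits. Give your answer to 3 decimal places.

Chain rule: H(M|N) = H(M,N) − H(N).
Marginals: p(M) = (0.8500, 0.1500), p(N) = (0.3400, 0.2700, 0.3900).
H(M,N) = 2.1385 bits; H(N) = 1.5690 bits.
H(M|N) = 2.1385 − 1.5690 = 0.570 bits.

0.570 bits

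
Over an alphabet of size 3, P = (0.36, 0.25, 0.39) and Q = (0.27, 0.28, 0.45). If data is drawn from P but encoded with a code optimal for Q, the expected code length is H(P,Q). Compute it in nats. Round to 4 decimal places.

H(P,Q) = −Σ p·ln q.
  −0.36·ln(0.27) = 0.47136
  −0.25·ln(0.28) = 0.31824
  −0.39·ln(0.45) = 0.31142
H(P,Q) = 1.1010 nats.

1.1010 nats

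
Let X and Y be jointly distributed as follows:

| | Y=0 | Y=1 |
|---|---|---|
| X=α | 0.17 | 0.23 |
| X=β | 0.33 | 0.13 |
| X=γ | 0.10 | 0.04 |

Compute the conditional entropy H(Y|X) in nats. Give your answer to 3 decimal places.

Chain rule: H(Y|X) = H(X,Y) − H(X).
Marginals: p(X) = (0.4000, 0.4600, 0.1400), p(Y) = (0.6000, 0.4000).
H(X,Y) = 1.6294 nats; H(X) = 0.9990 nats.
H(Y|X) = 1.6294 − 0.9990 = 0.630 nats.

0.630 nats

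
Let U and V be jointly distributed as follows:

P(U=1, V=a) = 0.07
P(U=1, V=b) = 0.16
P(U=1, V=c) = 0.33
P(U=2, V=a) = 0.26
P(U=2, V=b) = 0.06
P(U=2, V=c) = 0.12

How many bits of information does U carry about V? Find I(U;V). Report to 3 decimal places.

0.181 bits

Marginals: p(U) = (0.5600, 0.4400), p(V) = (0.3300, 0.2200, 0.4500).
I(U;V) = H(U) + H(V) − H(U,V).
H(U) = 0.9896, H(V) = 1.5268, H(U,V) = 2.3353.
I(U;V) = 0.9896 + 1.5268 − 2.3353 = 0.181 bits.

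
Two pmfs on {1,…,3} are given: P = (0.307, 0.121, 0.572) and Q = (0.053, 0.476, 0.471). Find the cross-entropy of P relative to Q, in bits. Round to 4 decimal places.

2.0519 bits

H(P,Q) = −Σ p·log₂ q.
  −0.307·log₂(0.053) = 1.30102
  −0.121·log₂(0.476) = 0.12959
  −0.572·log₂(0.471) = 0.62131
H(P,Q) = 2.0519 bits.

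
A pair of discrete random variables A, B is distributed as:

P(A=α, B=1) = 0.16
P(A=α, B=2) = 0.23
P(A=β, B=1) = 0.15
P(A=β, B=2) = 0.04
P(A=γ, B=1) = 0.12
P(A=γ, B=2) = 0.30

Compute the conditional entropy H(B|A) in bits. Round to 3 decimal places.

0.884 bits

Marginals: p(A) = (0.3900, 0.1900, 0.4200), p(B) = (0.4300, 0.5700).
H(B|A) = Σ p(A) · H(B|A=·).
  A=α: p=0.3900, H(B|A=α) = 0.9766
  A=β: p=0.1900, H(B|A=β) = 0.7425
  A=γ: p=0.4200, H(B|A=γ) = 0.8631
Weighted sum = 0.884 bits.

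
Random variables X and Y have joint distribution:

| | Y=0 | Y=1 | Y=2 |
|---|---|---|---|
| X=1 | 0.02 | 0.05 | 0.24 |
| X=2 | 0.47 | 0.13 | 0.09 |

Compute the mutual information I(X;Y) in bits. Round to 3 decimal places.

Marginals: p(X) = (0.3100, 0.6900), p(Y) = (0.4900, 0.1800, 0.3300).
I(X;Y) = Σ p(x,y)·log₂[p(x,y)/(p(x)p(y))].
  (1,0): 0.02·log₂(0.1317) = -0.0585
  (1,1): 0.05·log₂(0.8961) = -0.0079
  (1,2): 0.24·log₂(2.3460) = 0.2953
  (2,0): 0.47·log₂(1.3901) = 0.2233
  (2,1): 0.13·log₂(1.0467) = 0.0086
  (2,2): 0.09·log₂(0.3953) = -0.1205
Sum = 0.340 bits.

0.340 bits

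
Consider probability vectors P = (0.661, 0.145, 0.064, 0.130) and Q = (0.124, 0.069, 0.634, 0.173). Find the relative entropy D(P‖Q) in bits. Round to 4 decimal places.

D(P‖Q) = Σ p·log₂(p/q).
  0.661·log₂(0.661/0.124) = 1.59586
  0.145·log₂(0.145/0.069) = 0.15535
  0.064·log₂(0.064/0.634) = -0.21173
  0.130·log₂(0.130/0.173) = -0.05359
D(P‖Q) = 1.4859 bits.

1.4859 bits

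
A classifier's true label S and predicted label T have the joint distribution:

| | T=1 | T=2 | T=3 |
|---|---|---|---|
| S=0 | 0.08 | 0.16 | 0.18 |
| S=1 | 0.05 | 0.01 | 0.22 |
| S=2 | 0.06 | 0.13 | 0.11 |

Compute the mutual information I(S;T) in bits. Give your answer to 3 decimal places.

Marginals: p(S) = (0.4200, 0.2800, 0.3000), p(T) = (0.1900, 0.3000, 0.5100).
I(S;T) = H(S) + H(T) − H(S,T).
H(S) = 1.5610, H(T) = 1.4717, H(S,T) = 2.8994.
I(S;T) = 1.5610 + 1.4717 − 2.8994 = 0.133 bits.

0.133 bits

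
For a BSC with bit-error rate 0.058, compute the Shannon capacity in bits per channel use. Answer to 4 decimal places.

Binary symmetric channel: C = 1 − h₂(ε) where h₂ is the binary entropy function.
h₂(0.058) = −0.058·log₂0.058 − 0.942·log₂0.942 = 0.3195.
C = 1 − 0.3195 = 0.6805 bits per channel use.

0.6805 bits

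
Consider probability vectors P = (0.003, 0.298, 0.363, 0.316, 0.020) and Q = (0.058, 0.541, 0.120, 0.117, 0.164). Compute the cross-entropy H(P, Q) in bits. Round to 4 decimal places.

2.4171 bits

H(P,Q) = −Σ p·log₂ q.
  −0.003·log₂(0.058) = 0.01232
  −0.298·log₂(0.541) = 0.26412
  −0.363·log₂(0.120) = 1.11038
  −0.316·log₂(0.117) = 0.97815
  −0.020·log₂(0.164) = 0.05216
H(P,Q) = 2.4171 bits.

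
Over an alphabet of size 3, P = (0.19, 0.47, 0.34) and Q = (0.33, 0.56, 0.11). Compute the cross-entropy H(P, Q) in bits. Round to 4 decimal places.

H(P,Q) = −Σ p·log₂ q.
  −0.19·log₂(0.33) = 0.30390
  −0.47·log₂(0.56) = 0.39316
  −0.34·log₂(0.11) = 1.08270
H(P,Q) = 1.7798 bits.

1.7798 bits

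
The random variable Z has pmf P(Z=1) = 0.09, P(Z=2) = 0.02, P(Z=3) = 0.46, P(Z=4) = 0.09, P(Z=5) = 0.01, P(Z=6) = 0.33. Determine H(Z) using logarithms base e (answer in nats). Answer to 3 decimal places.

H(Z) = −Σ p·ln p.
  −(0.09)·ln(0.09) = 0.2167
  −(0.02)·ln(0.02) = 0.0782
  −(0.46)·ln(0.46) = 0.3572
  −(0.09)·ln(0.09) = 0.2167
  −(0.01)·ln(0.01) = 0.0461
  −(0.33)·ln(0.33) = 0.3659
Sum: 0.2167 + 0.0782 + 0.3572 + 0.2167 + 0.0461 + 0.3659 = 1.281 nats.

1.281 nats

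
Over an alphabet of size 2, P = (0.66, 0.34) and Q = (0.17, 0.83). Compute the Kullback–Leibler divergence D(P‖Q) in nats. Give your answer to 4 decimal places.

0.5918 nats

D(P‖Q) = Σ p·ln(p/q).
  0.66·ln(0.66/0.17) = 0.89525
  0.34·ln(0.34/0.83) = -0.30344
D(P‖Q) = 0.5918 nats.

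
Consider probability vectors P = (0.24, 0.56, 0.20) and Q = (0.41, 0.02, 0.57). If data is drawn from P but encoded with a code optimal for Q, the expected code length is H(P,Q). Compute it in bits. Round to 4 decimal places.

H(P,Q) = −Σ p·log₂ q.
  −0.24·log₂(0.41) = 0.30871
  −0.56·log₂(0.02) = 3.16056
  −0.20·log₂(0.57) = 0.16219
H(P,Q) = 3.6315 bits.

3.6315 bits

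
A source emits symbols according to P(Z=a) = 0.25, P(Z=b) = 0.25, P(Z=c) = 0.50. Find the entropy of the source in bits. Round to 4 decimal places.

H(Z) = −Σ p·log₂ p.
  −(0.25)·log₂(0.25) = 0.50000
  −(0.25)·log₂(0.25) = 0.50000
  −(0.50)·log₂(0.50) = 0.50000
Sum: 0.50000 + 0.50000 + 0.50000 = 1.5000 bits.

1.5000 bits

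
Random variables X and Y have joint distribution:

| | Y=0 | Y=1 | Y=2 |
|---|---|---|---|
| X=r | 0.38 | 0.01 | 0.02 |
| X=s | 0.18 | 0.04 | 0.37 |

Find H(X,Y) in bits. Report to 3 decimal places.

1.872 bits

H(X,Y) = −Σ p(x,y)·log₂ p(x,y) over all 6 cells.
  cell (r,0): −0.38·log₂0.38 = 0.5305
  cell (r,1): −0.01·log₂0.01 = 0.0664
  cell (r,2): −0.02·log₂0.02 = 0.1129
  cell (s,0): −0.18·log₂0.18 = 0.4453
  cell (s,1): −0.04·log₂0.04 = 0.1858
  cell (s,2): −0.37·log₂0.37 = 0.5307
Sum = 1.872 bits.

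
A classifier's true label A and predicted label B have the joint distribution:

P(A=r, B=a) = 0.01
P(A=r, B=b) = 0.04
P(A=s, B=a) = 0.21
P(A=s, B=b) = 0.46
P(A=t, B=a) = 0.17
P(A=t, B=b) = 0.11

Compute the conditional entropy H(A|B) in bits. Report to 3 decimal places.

1.060 bits

Marginals: p(A) = (0.0500, 0.6700, 0.2800), p(B) = (0.3900, 0.6100).
H(A|B) = Σ p(B) · H(A|B=·).
  B=a: p=0.3900, H(A|B=a) = 1.1386
  B=b: p=0.6100, H(A|B=b) = 1.0104
Weighted sum = 1.060 bits.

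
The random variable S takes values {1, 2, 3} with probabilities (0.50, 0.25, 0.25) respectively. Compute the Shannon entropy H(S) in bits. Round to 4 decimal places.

1.5000 bits

H(S) = −Σ p·log₂ p.
  −(0.50)·log₂(0.50) = 0.50000
  −(0.25)·log₂(0.25) = 0.50000
  −(0.25)·log₂(0.25) = 0.50000
Sum: 0.50000 + 0.50000 + 0.50000 = 1.5000 bits.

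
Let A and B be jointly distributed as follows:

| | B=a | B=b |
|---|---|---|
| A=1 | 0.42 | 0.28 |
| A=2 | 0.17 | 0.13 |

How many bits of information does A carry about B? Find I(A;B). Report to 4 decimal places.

0.0007 bits

Marginals: p(A) = (0.7000, 0.3000), p(B) = (0.5900, 0.4100).
I(A;B) = H(A) + H(B) − H(A,B).
H(A) = 0.8813, H(B) = 0.9765, H(A,B) = 1.8571.
I(A;B) = 0.8813 + 0.9765 − 1.8571 = 0.0007 bits.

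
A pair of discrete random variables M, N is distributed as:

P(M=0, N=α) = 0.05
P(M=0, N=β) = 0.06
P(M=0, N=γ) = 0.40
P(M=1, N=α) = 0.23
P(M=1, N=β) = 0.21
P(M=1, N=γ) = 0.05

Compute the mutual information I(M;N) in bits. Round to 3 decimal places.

Marginals: p(M) = (0.5100, 0.4900), p(N) = (0.2800, 0.2700, 0.4500).
I(M;N) = H(M) + H(N) − H(M,N).
H(M) = 0.9997, H(N) = 1.5426, H(M,N) = 2.1650.
I(M;N) = 0.9997 + 1.5426 − 2.1650 = 0.377 bits.

0.377 bits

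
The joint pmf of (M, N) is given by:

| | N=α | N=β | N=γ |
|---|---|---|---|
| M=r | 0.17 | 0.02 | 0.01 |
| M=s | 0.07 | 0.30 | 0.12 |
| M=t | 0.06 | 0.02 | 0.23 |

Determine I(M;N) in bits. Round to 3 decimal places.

0.459 bits

Marginals: p(M) = (0.2000, 0.4900, 0.3100), p(N) = (0.3000, 0.3400, 0.3600).
I(M;N) = Σ p(x,y)·log₂[p(x,y)/(p(x)p(y))].
  (r,α): 0.17·log₂(2.8333) = 0.2554
  (r,β): 0.02·log₂(0.2941) = -0.0353
  (r,γ): 0.01·log₂(0.1389) = -0.0285
  (s,α): 0.07·log₂(0.4762) = -0.0749
  (s,β): 0.30·log₂(1.8007) = 0.2546
  (s,γ): 0.12·log₂(0.6803) = -0.0667
  (t,α): 0.06·log₂(0.6452) = -0.0379
  (t,β): 0.02·log₂(0.1898) = -0.0480
  (t,γ): 0.23·log₂(2.0609) = 0.2400
Sum = 0.459 bits.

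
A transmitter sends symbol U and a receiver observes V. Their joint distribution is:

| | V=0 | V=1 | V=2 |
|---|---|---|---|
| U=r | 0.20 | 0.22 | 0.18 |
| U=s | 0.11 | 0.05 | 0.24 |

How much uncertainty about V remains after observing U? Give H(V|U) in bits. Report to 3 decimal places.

Chain rule: H(V|U) = H(U,V) − H(U).
Marginals: p(U) = (0.6000, 0.4000), p(V) = (0.3100, 0.2700, 0.4200).
H(U,V) = 2.4508 bits; H(U) = 0.9710 bits.
H(V|U) = 2.4508 − 0.9710 = 1.480 bits.

1.480 bits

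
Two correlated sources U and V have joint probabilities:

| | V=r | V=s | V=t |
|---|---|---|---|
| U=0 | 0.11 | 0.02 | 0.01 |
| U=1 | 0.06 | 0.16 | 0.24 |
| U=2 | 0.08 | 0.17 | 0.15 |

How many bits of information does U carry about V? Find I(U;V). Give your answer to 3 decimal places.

Marginals: p(U) = (0.1400, 0.4600, 0.4000), p(V) = (0.2500, 0.3500, 0.4000).
I(U;V) = Σ p(x,y)·log₂[p(x,y)/(p(x)p(y))].
  (0,r): 0.11·log₂(3.1429) = 0.1817
  (0,s): 0.02·log₂(0.4082) = -0.0259
  (0,t): 0.01·log₂(0.1786) = -0.0249
  (1,r): 0.06·log₂(0.5217) = -0.0563
  (1,s): 0.16·log₂(0.9938) = -0.0014
  (1,t): 0.24·log₂(1.3043) = 0.0920
  (2,r): 0.08·log₂(0.8000) = -0.0258
  (2,s): 0.17·log₂(1.2143) = 0.0476
  (2,t): 0.15·log₂(0.9375) = -0.0140
Sum = 0.173 bits.

0.173 bits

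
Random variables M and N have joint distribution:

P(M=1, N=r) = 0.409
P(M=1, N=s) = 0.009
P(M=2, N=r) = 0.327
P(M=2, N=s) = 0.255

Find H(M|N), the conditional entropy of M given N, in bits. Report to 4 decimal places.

0.7860 bits

Marginals: p(M) = (0.4180, 0.5820), p(N) = (0.7360, 0.2640).
H(M|N) = Σ p(N) · H(M|N=·).
  N=r: p=0.7360, H(M|N=r) = 0.9910
  N=s: p=0.2640, H(M|N=s) = 0.2145
Weighted sum = 0.7860 bits.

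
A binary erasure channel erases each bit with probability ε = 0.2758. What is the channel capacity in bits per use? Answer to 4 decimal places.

Binary erasure channel: capacity C = 1 − ε.
C = 1 − 0.2758 = 0.7242 bits per channel use.

0.7242 bits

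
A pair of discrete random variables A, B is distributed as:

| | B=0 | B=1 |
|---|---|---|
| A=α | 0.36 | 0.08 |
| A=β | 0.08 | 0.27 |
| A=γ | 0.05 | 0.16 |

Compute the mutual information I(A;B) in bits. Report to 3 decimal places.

Marginals: p(A) = (0.4400, 0.3500, 0.2100), p(B) = (0.4900, 0.5100).
I(A;B) = Σ p(x,y)·log₂[p(x,y)/(p(x)p(y))].
  (α,0): 0.36·log₂(1.6698) = 0.2663
  (α,1): 0.08·log₂(0.3565) = -0.1190
  (β,0): 0.08·log₂(0.4665) = -0.0880
  (β,1): 0.27·log₂(1.5126) = 0.1612
  (γ,0): 0.05·log₂(0.4859) = -0.0521
  (γ,1): 0.16·log₂(1.4939) = 0.0927
Sum = 0.261 bits.

0.261 bits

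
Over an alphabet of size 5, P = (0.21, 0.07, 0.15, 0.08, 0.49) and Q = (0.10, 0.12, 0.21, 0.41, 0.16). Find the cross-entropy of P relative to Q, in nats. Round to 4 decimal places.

1.8354 nats

H(P,Q) = −Σ p·ln q.
  −0.21·ln(0.10) = 0.48354
  −0.07·ln(0.12) = 0.14842
  −0.15·ln(0.21) = 0.23410
  −0.08·ln(0.41) = 0.07133
  −0.49·ln(0.16) = 0.89796
H(P,Q) = 1.8354 nats.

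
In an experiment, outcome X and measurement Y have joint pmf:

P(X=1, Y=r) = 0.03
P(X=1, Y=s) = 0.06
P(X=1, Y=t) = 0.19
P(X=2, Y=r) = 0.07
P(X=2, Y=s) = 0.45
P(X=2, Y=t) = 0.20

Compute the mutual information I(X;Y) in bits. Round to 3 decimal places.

0.111 bits

Marginals: p(X) = (0.2800, 0.7200), p(Y) = (0.1000, 0.5100, 0.3900).
I(X;Y) = H(X) + H(Y) − H(X,Y).
H(X) = 0.8555, H(Y) = 1.3574, H(X,Y) = 2.1019.
I(X;Y) = 0.8555 + 1.3574 − 2.1019 = 0.111 bits.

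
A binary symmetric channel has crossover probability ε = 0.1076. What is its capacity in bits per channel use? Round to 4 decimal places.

Binary symmetric channel: C = 1 − h₂(ε) where h₂ is the binary entropy function.
h₂(0.1076) = −0.1076·log₂0.1076 − 0.8924·log₂0.8924 = 0.4926.
C = 1 − 0.4926 = 0.5074 bits per channel use.

0.5074 bits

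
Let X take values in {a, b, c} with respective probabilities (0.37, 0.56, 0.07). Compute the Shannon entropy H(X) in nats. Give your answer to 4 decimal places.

0.8787 nats

H(X) = −Σ p·ln p.
  −(0.37)·ln(0.37) = 0.36787
  −(0.56)·ln(0.56) = 0.32470
  −(0.07)·ln(0.07) = 0.18615
Sum: 0.36787 + 0.32470 + 0.18615 = 0.8787 nats.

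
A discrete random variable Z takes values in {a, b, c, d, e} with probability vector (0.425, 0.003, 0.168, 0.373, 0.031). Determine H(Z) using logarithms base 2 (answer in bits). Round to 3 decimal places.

1.668 bits

H(Z) = −Σ p·log₂ p.
  −(0.425)·log₂(0.425) = 0.5246
  −(0.003)·log₂(0.003) = 0.0251
  −(0.168)·log₂(0.168) = 0.4323
  −(0.373)·log₂(0.373) = 0.5307
  −(0.031)·log₂(0.031) = 0.1554
Sum: 0.5246 + 0.0251 + 0.4323 + 0.5307 + 0.1554 = 1.668 bits.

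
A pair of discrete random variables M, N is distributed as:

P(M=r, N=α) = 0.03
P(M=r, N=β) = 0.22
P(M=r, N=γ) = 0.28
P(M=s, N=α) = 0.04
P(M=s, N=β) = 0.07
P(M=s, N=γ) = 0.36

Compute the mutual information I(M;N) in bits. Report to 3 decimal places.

0.064 bits

Marginals: p(M) = (0.5300, 0.4700), p(N) = (0.0700, 0.2900, 0.6400).
I(M;N) = Σ p(x,y)·log₂[p(x,y)/(p(x)p(y))].
  (r,α): 0.03·log₂(0.8086) = -0.0092
  (r,β): 0.22·log₂(1.4314) = 0.1138
  (r,γ): 0.28·log₂(0.8255) = -0.0775
  (s,α): 0.04·log₂(1.2158) = 0.0113
  (s,β): 0.07·log₂(0.5136) = -0.0673
  (s,γ): 0.36·log₂(1.1968) = 0.0933
Sum = 0.064 bits.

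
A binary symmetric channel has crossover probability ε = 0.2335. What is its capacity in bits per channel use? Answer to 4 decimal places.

Binary symmetric channel: C = 1 − h₂(ε) where h₂ is the binary entropy function.
h₂(0.2335) = −0.2335·log₂0.2335 − 0.7665·log₂0.7665 = 0.7841.
C = 1 − 0.7841 = 0.2159 bits per channel use.

0.2159 bits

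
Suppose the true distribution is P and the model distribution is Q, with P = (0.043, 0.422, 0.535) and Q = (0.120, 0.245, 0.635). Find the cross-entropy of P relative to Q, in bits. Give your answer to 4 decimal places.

H(P,Q) = −Σ p·log₂ q.
  −0.043·log₂(0.120) = 0.13153
  −0.422·log₂(0.245) = 0.85630
  −0.535·log₂(0.635) = 0.35052
H(P,Q) = 1.3383 bits.

1.3383 bits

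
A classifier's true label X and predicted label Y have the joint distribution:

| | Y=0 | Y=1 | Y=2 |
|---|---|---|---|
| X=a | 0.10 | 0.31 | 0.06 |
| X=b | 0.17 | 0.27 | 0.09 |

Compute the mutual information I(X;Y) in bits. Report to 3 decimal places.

0.017 bits

Marginals: p(X) = (0.4700, 0.5300), p(Y) = (0.2700, 0.5800, 0.1500).
I(X;Y) = Σ p(x,y)·log₂[p(x,y)/(p(x)p(y))].
  (a,0): 0.10·log₂(0.7880) = -0.0344
  (a,1): 0.31·log₂(1.1372) = 0.0575
  (a,2): 0.06·log₂(0.8511) = -0.0140
  (b,0): 0.17·log₂(1.1880) = 0.0422
  (b,1): 0.27·log₂(0.8783) = -0.0505
  (b,2): 0.09·log₂(1.1321) = 0.0161
Sum = 0.017 bits.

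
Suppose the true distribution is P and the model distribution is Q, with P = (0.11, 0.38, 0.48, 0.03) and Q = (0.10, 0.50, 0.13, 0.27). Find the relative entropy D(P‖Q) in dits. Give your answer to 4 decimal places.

D(P‖Q) = Σ p·log₁₀(p/q).
  0.11·log₁₀(0.11/0.10) = 0.00455
  0.38·log₁₀(0.38/0.50) = -0.04529
  0.48·log₁₀(0.48/0.13) = 0.27230
  0.03·log₁₀(0.03/0.27) = -0.02863
D(P‖Q) = 0.2029 dits.

0.2029 dits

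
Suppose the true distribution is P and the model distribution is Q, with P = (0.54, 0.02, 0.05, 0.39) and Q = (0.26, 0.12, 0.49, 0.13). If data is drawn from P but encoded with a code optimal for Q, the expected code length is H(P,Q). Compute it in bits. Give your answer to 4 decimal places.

H(P,Q) = −Σ p·log₂ q.
  −0.54·log₂(0.26) = 1.04944
  −0.02·log₂(0.12) = 0.06118
  −0.05·log₂(0.49) = 0.05146
  −0.39·log₂(0.13) = 1.14793
H(P,Q) = 2.3100 bits.

2.3100 bits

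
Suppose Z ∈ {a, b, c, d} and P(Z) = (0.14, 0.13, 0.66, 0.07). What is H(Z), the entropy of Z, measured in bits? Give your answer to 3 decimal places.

H(Z) = −Σ p·log₂ p.
  −(0.14)·log₂(0.14) = 0.3971
  −(0.13)·log₂(0.13) = 0.3826
  −(0.66)·log₂(0.66) = 0.3956
  −(0.07)·log₂(0.07) = 0.2686
Sum: 0.3971 + 0.3826 + 0.3956 + 0.2686 = 1.444 bits.

1.444 bits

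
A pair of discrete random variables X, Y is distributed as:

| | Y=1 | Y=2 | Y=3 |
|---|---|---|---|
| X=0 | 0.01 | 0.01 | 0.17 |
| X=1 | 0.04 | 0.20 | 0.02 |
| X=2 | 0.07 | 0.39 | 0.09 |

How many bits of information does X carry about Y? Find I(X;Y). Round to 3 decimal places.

Marginals: p(X) = (0.1900, 0.2600, 0.5500), p(Y) = (0.1200, 0.6000, 0.2800).
I(X;Y) = Σ p(x,y)·log₂[p(x,y)/(p(x)p(y))].
  (0,1): 0.01·log₂(0.4386) = -0.0119
  (0,2): 0.01·log₂(0.0877) = -0.0351
  (0,3): 0.17·log₂(3.1955) = 0.2849
  (1,1): 0.04·log₂(1.2821) = 0.0143
  (1,2): 0.20·log₂(1.2821) = 0.0717
  (1,3): 0.02·log₂(0.2747) = -0.0373
  (2,1): 0.07·log₂(1.0606) = 0.0059
  (2,2): 0.39·log₂(1.1818) = 0.0940
  (2,3): 0.09·log₂(0.5844) = -0.0697
Sum = 0.317 bits.

0.317 bits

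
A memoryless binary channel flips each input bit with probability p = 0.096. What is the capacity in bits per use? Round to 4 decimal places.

0.5438 bits

Binary symmetric channel: C = 1 − h₂(ε) where h₂ is the binary entropy function.
h₂(0.096) = −0.096·log₂0.096 − 0.904·log₂0.904 = 0.4562.
C = 1 − 0.4562 = 0.5438 bits per channel use.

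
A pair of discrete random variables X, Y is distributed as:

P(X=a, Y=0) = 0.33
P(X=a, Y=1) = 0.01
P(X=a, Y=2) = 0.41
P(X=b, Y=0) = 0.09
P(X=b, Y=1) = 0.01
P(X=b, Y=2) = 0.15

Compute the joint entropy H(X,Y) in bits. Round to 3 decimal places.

1.911 bits

H(X,Y) = −Σ p(x,y)·log₂ p(x,y) over all 6 cells.
  cell (a,0): −0.33·log₂0.33 = 0.5278
  cell (a,1): −0.01·log₂0.01 = 0.0664
  cell (a,2): −0.41·log₂0.41 = 0.5274
  cell (b,0): −0.09·log₂0.09 = 0.3127
  cell (b,1): −0.01·log₂0.01 = 0.0664
  cell (b,2): −0.15·log₂0.15 = 0.4105
Sum = 1.911 bits.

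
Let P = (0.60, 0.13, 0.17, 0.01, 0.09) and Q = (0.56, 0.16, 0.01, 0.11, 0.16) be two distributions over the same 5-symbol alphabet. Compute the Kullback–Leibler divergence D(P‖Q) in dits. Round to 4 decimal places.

0.1825 dits

D(P‖Q) = Σ p·log₁₀(p/q).
  0.60·log₁₀(0.60/0.56) = 0.01798
  0.13·log₁₀(0.13/0.16) = -0.01172
  0.17·log₁₀(0.17/0.01) = 0.20918
  0.01·log₁₀(0.01/0.11) = -0.01041
  0.09·log₁₀(0.09/0.16) = -0.02249
D(P‖Q) = 0.1825 dits.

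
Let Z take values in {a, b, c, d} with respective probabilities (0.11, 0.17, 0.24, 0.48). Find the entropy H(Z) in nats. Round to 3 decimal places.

1.239 nats

H(Z) = −Σ p·ln p.
  −(0.11)·ln(0.11) = 0.2428
  −(0.17)·ln(0.17) = 0.3012
  −(0.24)·ln(0.24) = 0.3425
  −(0.48)·ln(0.48) = 0.3523
Sum: 0.2428 + 0.3012 + 0.3425 + 0.3523 = 1.239 nats.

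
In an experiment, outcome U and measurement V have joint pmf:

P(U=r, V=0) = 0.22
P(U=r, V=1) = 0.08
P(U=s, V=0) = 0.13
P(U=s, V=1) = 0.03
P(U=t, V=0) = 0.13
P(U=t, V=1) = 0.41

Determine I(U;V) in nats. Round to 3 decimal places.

0.143 nats

Marginals: p(U) = (0.3000, 0.1600, 0.5400), p(V) = (0.4800, 0.5200).
I(U;V) = H(U) + H(V) − H(U,V).
H(U) = 0.9871, H(V) = 0.6923, H(U,V) = 1.5364.
I(U;V) = 0.9871 + 0.6923 − 1.5364 = 0.143 nats.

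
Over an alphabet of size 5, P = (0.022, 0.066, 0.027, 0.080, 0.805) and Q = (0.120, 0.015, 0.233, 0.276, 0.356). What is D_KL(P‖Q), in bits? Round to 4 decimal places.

D(P‖Q) = Σ p·log₂(p/q).
  0.022·log₂(0.022/0.120) = -0.05384
  0.066·log₂(0.066/0.015) = 0.14108
  0.027·log₂(0.027/0.233) = -0.08395
  0.080·log₂(0.080/0.276) = -0.14293
  0.805·log₂(0.805/0.356) = 0.94757
D(P‖Q) = 0.8079 bits.

0.8079 bits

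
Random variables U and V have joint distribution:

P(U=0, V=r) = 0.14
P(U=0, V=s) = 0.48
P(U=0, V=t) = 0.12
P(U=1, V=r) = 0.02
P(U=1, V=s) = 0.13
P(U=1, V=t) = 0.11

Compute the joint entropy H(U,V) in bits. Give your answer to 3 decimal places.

H(U,V) = −Σ p(x,y)·log₂ p(x,y) over all 6 cells.
  cell (0,r): −0.14·log₂0.14 = 0.3971
  cell (0,s): −0.48·log₂0.48 = 0.5083
  cell (0,t): −0.12·log₂0.12 = 0.3671
  cell (1,r): −0.02·log₂0.02 = 0.1129
  cell (1,s): −0.13·log₂0.13 = 0.3826
  cell (1,t): −0.11·log₂0.11 = 0.3503
Sum = 2.118 bits.

2.118 bits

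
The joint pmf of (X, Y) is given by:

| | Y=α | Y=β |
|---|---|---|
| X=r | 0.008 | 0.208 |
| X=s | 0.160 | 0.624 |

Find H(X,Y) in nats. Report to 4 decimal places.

H(X,Y) = −Σ p(x,y)·ln p(x,y) over all 4 cells.
  cell (r,α): −0.008·ln0.008 = 0.03863
  cell (r,β): −0.208·ln0.208 = 0.32661
  cell (s,α): −0.160·ln0.160 = 0.29321
  cell (s,β): −0.624·ln0.624 = 0.29428
Sum = 0.9527 nats.

0.9527 nats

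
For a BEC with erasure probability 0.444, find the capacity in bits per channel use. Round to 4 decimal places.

Binary erasure channel: capacity C = 1 − ε.
C = 1 − 0.444 = 0.5560 bits per channel use.

0.5560 bits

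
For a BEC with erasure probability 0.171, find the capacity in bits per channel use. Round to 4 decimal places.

0.8290 bits

Binary erasure channel: capacity C = 1 − ε.
C = 1 − 0.171 = 0.8290 bits per channel use.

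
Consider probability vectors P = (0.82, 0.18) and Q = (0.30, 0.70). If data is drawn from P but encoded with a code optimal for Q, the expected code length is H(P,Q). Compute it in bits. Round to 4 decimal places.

H(P,Q) = −Σ p·log₂ q.
  −0.82·log₂(0.30) = 1.42431
  −0.18·log₂(0.70) = 0.09262
H(P,Q) = 1.5169 bits.

1.5169 bits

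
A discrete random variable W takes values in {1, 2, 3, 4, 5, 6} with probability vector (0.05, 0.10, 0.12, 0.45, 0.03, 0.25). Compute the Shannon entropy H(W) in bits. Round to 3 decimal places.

2.086 bits

H(W) = −Σ p·log₂ p.
  −(0.05)·log₂(0.05) = 0.2161
  −(0.10)·log₂(0.10) = 0.3322
  −(0.12)·log₂(0.12) = 0.3671
  −(0.45)·log₂(0.45) = 0.5184
  −(0.03)·log₂(0.03) = 0.1518
  −(0.25)·log₂(0.25) = 0.5000
Sum: 0.2161 + 0.3322 + 0.3671 + 0.5184 + 0.1518 + 0.5000 = 2.086 bits.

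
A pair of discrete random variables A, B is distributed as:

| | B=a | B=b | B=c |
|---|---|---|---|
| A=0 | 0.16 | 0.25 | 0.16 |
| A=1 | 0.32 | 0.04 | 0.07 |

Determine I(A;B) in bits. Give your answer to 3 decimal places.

Marginals: p(A) = (0.5700, 0.4300), p(B) = (0.4800, 0.2900, 0.2300).
I(A;B) = Σ p(x,y)·log₂[p(x,y)/(p(x)p(y))].
  (0,a): 0.16·log₂(0.5848) = -0.1238
  (0,b): 0.25·log₂(1.5124) = 0.1492
  (0,c): 0.16·log₂(1.2204) = 0.0460
  (1,a): 0.32·log₂(1.5504) = 0.2024
  (1,b): 0.04·log₂(0.3208) = -0.0656
  (1,c): 0.07·log₂(0.7078) = -0.0349
Sum = 0.173 bits.

0.173 bits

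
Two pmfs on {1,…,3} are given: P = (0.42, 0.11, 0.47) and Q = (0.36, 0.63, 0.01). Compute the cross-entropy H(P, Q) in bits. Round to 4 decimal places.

H(P,Q) = −Σ p·log₂ q.
  −0.42·log₂(0.36) = 0.61905
  −0.11·log₂(0.63) = 0.07332
  −0.47·log₂(0.01) = 3.12261
H(P,Q) = 3.8150 bits.

3.8150 bits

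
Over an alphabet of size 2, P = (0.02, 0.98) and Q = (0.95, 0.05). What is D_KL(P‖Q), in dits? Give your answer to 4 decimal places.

1.2329 dits

D(P‖Q) = Σ p·log₁₀(p/q).
  0.02·log₁₀(0.02/0.95) = -0.03353
  0.98·log₁₀(0.98/0.05) = 1.26641
D(P‖Q) = 1.2329 dits.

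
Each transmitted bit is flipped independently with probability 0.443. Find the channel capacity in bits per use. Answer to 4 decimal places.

0.0094 bits

Binary symmetric channel: C = 1 − h₂(ε) where h₂ is the binary entropy function.
h₂(0.443) = −0.443·log₂0.443 − 0.557·log₂0.557 = 0.9906.
C = 1 − 0.9906 = 0.0094 bits per channel use.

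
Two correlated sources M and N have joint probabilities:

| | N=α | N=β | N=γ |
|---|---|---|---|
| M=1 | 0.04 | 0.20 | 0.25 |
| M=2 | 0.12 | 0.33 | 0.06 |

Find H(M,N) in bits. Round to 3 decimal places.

H(M,N) = −Σ p(x,y)·log₂ p(x,y) over all 6 cells.
  cell (1,α): −0.04·log₂0.04 = 0.1858
  cell (1,β): −0.20·log₂0.20 = 0.4644
  cell (1,γ): −0.25·log₂0.25 = 0.5000
  cell (2,α): −0.12·log₂0.12 = 0.3671
  cell (2,β): −0.33·log₂0.33 = 0.5278
  cell (2,γ): −0.06·log₂0.06 = 0.2435
Sum = 2.289 bits.

2.289 bits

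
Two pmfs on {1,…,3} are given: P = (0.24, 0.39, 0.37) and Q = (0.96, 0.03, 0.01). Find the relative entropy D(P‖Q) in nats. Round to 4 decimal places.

D(P‖Q) = Σ p·ln(p/q).
  0.24·ln(0.24/0.96) = -0.33271
  0.39·ln(0.39/0.03) = 1.00033
  0.37·ln(0.37/0.01) = 1.33604
D(P‖Q) = 2.0037 nats.

2.0037 nats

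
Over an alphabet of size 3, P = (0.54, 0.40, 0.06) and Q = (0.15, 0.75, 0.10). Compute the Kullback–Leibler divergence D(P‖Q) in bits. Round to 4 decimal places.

D(P‖Q) = Σ p·log₂(p/q).
  0.54·log₂(0.54/0.15) = 0.99792
  0.40·log₂(0.40/0.75) = -0.36276
  0.06·log₂(0.06/0.10) = -0.04422
D(P‖Q) = 0.5909 bits.

0.5909 bits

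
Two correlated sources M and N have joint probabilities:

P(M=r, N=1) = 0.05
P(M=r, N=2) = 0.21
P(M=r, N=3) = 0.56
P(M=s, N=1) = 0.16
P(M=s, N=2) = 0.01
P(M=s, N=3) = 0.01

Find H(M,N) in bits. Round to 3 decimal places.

H(M,N) = −Σ p(x,y)·log₂ p(x,y) over all 6 cells.
  cell (r,1): −0.05·log₂0.05 = 0.2161
  cell (r,2): −0.21·log₂0.21 = 0.4728
  cell (r,3): −0.56·log₂0.56 = 0.4684
  cell (s,1): −0.16·log₂0.16 = 0.4230
  cell (s,2): −0.01·log₂0.01 = 0.0664
  cell (s,3): −0.01·log₂0.01 = 0.0664
Sum = 1.713 bits.

1.713 bits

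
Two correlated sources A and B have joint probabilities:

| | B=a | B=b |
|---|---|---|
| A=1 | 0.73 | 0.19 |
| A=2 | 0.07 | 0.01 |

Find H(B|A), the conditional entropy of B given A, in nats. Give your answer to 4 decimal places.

0.4987 nats

Marginals: p(A) = (0.9200, 0.0800), p(B) = (0.8000, 0.2000).
H(B|A) = Σ p(A) · H(B|A=·).
  A=1: p=0.9200, H(B|A=1) = 0.5093
  A=2: p=0.0800, H(B|A=2) = 0.3768
Weighted sum = 0.4987 nats.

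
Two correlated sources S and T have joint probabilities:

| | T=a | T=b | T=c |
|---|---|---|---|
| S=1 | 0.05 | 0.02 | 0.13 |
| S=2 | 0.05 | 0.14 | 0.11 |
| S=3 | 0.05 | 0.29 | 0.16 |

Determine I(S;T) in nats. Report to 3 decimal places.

Marginals: p(S) = (0.2000, 0.3000, 0.5000), p(T) = (0.1500, 0.4500, 0.4000).
I(S;T) = H(S) + H(T) − H(S,T).
H(S) = 1.0297, H(T) = 1.0104, H(S,T) = 1.9631.
I(S;T) = 1.0297 + 1.0104 − 1.9631 = 0.077 nats.

0.077 nats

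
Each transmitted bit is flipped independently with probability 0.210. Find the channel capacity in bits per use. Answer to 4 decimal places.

0.2585 bits

Binary symmetric channel: C = 1 − h₂(ε) where h₂ is the binary entropy function.
h₂(0.210) = −0.210·log₂0.210 − 0.790·log₂0.790 = 0.7415.
C = 1 − 0.7415 = 0.2585 bits per channel use.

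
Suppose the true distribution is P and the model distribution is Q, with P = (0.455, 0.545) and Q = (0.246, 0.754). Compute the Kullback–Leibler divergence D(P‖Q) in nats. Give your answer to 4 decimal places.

0.1029 nats

D(P‖Q) = Σ p·ln(p/q).
  0.455·ln(0.455/0.246) = 0.27981
  0.545·ln(0.545/0.754) = -0.17691
D(P‖Q) = 0.1029 nats.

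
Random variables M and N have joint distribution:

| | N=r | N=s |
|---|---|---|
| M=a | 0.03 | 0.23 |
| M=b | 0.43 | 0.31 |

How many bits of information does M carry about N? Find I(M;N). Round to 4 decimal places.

Marginals: p(M) = (0.2600, 0.7400), p(N) = (0.4600, 0.5400).
I(M;N) = H(M) + H(N) − H(M,N).
H(M) = 0.8267, H(N) = 0.9954, H(M,N) = 1.6868.
I(M;N) = 0.8267 + 0.9954 − 1.6868 = 0.1353 bits.

0.1353 bits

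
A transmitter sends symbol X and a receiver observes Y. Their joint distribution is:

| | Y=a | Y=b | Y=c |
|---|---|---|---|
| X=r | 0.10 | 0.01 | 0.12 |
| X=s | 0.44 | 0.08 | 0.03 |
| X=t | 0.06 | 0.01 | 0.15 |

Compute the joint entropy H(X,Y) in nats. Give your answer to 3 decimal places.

1.699 nats

H(X,Y) = −Σ p(x,y)·ln p(x,y) over all 9 cells.
  cell (r,a): −0.10·ln0.10 = 0.2303
  cell (r,b): −0.01·ln0.01 = 0.0461
  cell (r,c): −0.12·ln0.12 = 0.2544
  cell (s,a): −0.44·ln0.44 = 0.3612
  cell (s,b): −0.08·ln0.08 = 0.2021
  cell (s,c): −0.03·ln0.03 = 0.1052
  cell (t,a): −0.06·ln0.06 = 0.1688
  cell (t,b): −0.01·ln0.01 = 0.0461
  cell (t,c): −0.15·ln0.15 = 0.2846
Sum = 1.699 nats.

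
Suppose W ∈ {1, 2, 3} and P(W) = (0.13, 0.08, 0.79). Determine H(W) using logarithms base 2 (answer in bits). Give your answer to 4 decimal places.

0.9428 bits

H(W) = −Σ p·log₂ p.
  −(0.13)·log₂(0.13) = 0.38264
  −(0.08)·log₂(0.08) = 0.29151
  −(0.79)·log₂(0.79) = 0.26866
Sum: 0.38264 + 0.29151 + 0.26866 = 0.9428 bits.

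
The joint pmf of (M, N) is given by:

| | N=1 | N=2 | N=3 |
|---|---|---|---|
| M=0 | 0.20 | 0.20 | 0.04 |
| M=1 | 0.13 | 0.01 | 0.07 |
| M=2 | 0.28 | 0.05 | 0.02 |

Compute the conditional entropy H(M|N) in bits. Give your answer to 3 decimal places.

1.352 bits

Marginals: p(M) = (0.4400, 0.2100, 0.3500), p(N) = (0.6100, 0.2600, 0.1300).
H(M|N) = Σ p(N) · H(M|N=·).
  N=1: p=0.6100, H(M|N=1) = 1.5184
  N=2: p=0.2600, H(M|N=2) = 0.9294
  N=3: p=0.1300, H(M|N=3) = 1.4196
Weighted sum = 1.352 bits.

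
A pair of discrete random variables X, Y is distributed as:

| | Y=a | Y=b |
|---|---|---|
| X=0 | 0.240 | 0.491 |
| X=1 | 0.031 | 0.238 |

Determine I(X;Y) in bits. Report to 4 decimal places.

Marginals: p(X) = (0.7310, 0.2690), p(Y) = (0.2710, 0.7290).
I(X;Y) = Σ p(x,y)·log₂[p(x,y)/(p(x)p(y))].
  (0,a): 0.240·log₂(1.2115) = 0.06643
  (0,b): 0.491·log₂(0.9214) = -0.05801
  (1,a): 0.031·log₂(0.4252) = -0.03824
  (1,b): 0.238·log₂(1.2137) = 0.06649
Sum = 0.0367 bits.

0.0367 bits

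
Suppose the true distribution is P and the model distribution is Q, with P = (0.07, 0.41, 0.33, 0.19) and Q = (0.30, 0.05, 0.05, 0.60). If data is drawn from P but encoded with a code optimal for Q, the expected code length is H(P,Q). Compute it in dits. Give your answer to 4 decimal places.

1.0415 dits

H(P,Q) = −Σ p·log₁₀ q.
  −0.07·log₁₀(0.30) = 0.03660
  −0.41·log₁₀(0.05) = 0.53342
  −0.33·log₁₀(0.05) = 0.42934
  −0.19·log₁₀(0.60) = 0.04215
H(P,Q) = 1.0415 dits.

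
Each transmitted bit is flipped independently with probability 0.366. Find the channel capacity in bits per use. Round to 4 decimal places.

Binary symmetric channel: C = 1 − h₂(ε) where h₂ is the binary entropy function.
h₂(0.366) = −0.366·log₂0.366 − 0.634·log₂0.634 = 0.9476.
C = 1 − 0.9476 = 0.0524 bits per channel use.

0.0524 bits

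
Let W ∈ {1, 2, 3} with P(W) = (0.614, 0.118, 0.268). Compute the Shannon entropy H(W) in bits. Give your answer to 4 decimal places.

H(W) = −Σ p·log₂ p.
  −(0.614)·log₂(0.614) = 0.43207
  −(0.118)·log₂(0.118) = 0.36381
  −(0.268)·log₂(0.268) = 0.50912
Sum: 0.43207 + 0.36381 + 0.50912 = 1.3050 bits.

1.3050 bits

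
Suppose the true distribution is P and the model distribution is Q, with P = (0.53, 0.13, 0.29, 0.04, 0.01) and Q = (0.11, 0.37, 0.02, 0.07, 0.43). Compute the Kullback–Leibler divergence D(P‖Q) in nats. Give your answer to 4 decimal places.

1.4129 nats

D(P‖Q) = Σ p·ln(p/q).
  0.53·ln(0.53/0.11) = 0.83337
  0.13·ln(0.13/0.37) = -0.13598
  0.29·ln(0.29/0.02) = 0.77550
  0.04·ln(0.04/0.07) = -0.02238
  0.01·ln(0.01/0.43) = -0.03761
D(P‖Q) = 1.4129 nats.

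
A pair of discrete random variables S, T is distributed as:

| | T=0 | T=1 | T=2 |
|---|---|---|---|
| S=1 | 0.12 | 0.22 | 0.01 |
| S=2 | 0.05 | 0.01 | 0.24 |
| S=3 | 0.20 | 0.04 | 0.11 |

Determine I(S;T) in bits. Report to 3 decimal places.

Marginals: p(S) = (0.3500, 0.3000, 0.3500), p(T) = (0.3700, 0.2700, 0.3600).
I(S;T) = Σ p(x,y)·log₂[p(x,y)/(p(x)p(y))].
  (1,0): 0.12·log₂(0.9266) = -0.0132
  (1,1): 0.22·log₂(2.3280) = 0.2682
  (1,2): 0.01·log₂(0.0794) = -0.0366
  (2,0): 0.05·log₂(0.4505) = -0.0575
  (2,1): 0.01·log₂(0.1235) = -0.0302
  (2,2): 0.24·log₂(2.2222) = 0.2765
  (3,0): 0.20·log₂(1.5444) = 0.1254
  (3,1): 0.04·log₂(0.4233) = -0.0496
  (3,2): 0.11·log₂(0.8730) = -0.0216
Sum = 0.461 bits.

0.461 bits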